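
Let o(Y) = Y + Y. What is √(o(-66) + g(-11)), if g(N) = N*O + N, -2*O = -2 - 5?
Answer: 11*I*√6/2 ≈ 13.472*I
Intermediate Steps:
O = 7/2 (O = -(-2 - 5)/2 = -½*(-7) = 7/2 ≈ 3.5000)
g(N) = 9*N/2 (g(N) = N*(7/2) + N = 7*N/2 + N = 9*N/2)
o(Y) = 2*Y
√(o(-66) + g(-11)) = √(2*(-66) + (9/2)*(-11)) = √(-132 - 99/2) = √(-363/2) = 11*I*√6/2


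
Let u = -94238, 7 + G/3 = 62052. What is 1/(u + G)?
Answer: 1/91897 ≈ 1.0882e-5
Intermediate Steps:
G = 186135 (G = -21 + 3*62052 = -21 + 186156 = 186135)
1/(u + G) = 1/(-94238 + 186135) = 1/91897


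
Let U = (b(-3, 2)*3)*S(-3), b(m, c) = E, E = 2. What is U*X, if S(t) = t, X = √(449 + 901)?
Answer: -270*√6 ≈ -661.36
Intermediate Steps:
X = 15*√6 (X = √1350 = 15*√6 ≈ 36.742)
b(m, c) = 2
U = -18 (U = (2*3)*(-3) = 6*(-3) = -18)
U*X = -270*√6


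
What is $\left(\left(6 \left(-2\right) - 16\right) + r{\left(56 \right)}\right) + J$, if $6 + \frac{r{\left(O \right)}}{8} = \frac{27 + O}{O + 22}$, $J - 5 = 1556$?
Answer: $\frac{58247}{39} \approx 1493.5$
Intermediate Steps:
$J = 1561$ ($J = 5 + 1556 = 1561$)
$r{\left(O \right)} = -48 + \frac{8 \left(27 + O\right)}{22 + O}$ ($r{\left(O \right)} = -48 + 8 \frac{27 + O}{O + 22} = -48 + 8 \frac{27 + O}{22 + O} = -48 + \frac{8 \left(27 + O\right)}{22 + O}$)
$\left(\left(6 \left(-2\right) - 16\right) + r{\left(56 \right)}\right) + J = \left(\left(6 \left(-2\right) - 16\right) + \frac{40 \left(-21 - 56\right)}{22 + 56}\right) + 1561 = \left(\left(-12 - 16\right) + \frac{40 \left(-21 - 56\right)}{78}\right) + 1561 = \left(-28 + 40 \cdot \frac{1}{78} \left(-77\right)\right) + 1561 = \left(-28 - \frac{1540}{39}\right) + 1561 = - \frac{2632}{39} + 1561 = \frac{58247}{39}$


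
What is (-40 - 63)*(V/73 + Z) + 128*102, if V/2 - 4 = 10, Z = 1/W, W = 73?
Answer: 950101/73 ≈ 13015.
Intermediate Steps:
Z = 1/73 ≈ 0.013699
V = 28 (V = 8 + 2*10 = 8 + 20 = 28)
(-40 - 63)*(V/73 + Z) + 128*102 = (-40 - 63)*(28/73 + 1/73) + 128*102 = -103*(28*(1/73) + 1/73) + 13056 = -103*(28/73 + 1/73) + 13056 = -103*29/73 + 13056 = -2987/73 + 13056 = 950101/73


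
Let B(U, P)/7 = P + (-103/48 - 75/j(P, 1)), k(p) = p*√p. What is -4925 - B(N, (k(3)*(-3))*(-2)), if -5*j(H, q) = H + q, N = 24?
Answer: -228718309/46608 - 169596*√3/971 ≈ -5209.8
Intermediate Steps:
k(p) = p^(3/2)
j(H, q) = -H/5 - q/5 (j(H, q) = -(H + q)/5 = -H/5 - q/5)
B(U, P) = -721/48 - 525/(-⅕ - P/5) + 7*P (B(U, P) = 7*(P + (-103/48 - 75/(-P/5 - ⅕*1))) = 7*(P + (-103*1/48 - 75/(-P/5 - ⅕))) = 7*(P + (-103/48 - 75/(-⅕ - P/5))) = 7*(-103/48 + P - 75/(-⅕ - P/5)) = -721/48 - 525/(-⅕ - P/5) + 7*P)
-4925 - B(N, (k(3)*(-3))*(-2)) = -4925 - 7*(17897 - 55*3^(3/2)*(-3)*(-2) + 48*((3^(3/2)*(-3))*(-2))²)/(48*(1 + (3^(3/2)*(-3))*(-2))) = -4925 - 7*(17897 - 55*(3*√3)*(-3)*(-2) + 48*(((3*√3)*(-3))*(-2))²)/(48*(1 + ((3*√3)*(-3))*(-2))) = -4925 - 7*(17897 - 55*(-9*√3)*(-2) + 48*(-9*√3*(-2))²)/(48*(1 - 9*√3*(-2))) = -4925 - 7*(17897 - 990*√3 + 48*(18*√3)²)/(48*(1 + 18*√3)) = -4925 - 7*(17897 - 990*√3 + 48*972)/(48*(1 + 18*√3)) = -4925 - 7*(17897 - 990*√3 + 46656)/(48*(1 + 18*√3)) = -4925 - 7*(64553 - 990*√3)/(48*(1 + 18*√3))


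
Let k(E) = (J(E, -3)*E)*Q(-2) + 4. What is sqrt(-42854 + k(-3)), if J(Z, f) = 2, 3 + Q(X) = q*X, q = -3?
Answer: 2*I*sqrt(10717) ≈ 207.05*I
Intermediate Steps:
Q(X) = -3 - 3*X
k(E) = 4 + 6*E (k(E) = (2*E)*(-3 - 3*(-2)) + 4 = (2*E)*(-3 + 6) + 4 = (2*E)*3 + 4 = 6*E + 4 = 4 + 6*E)
sqrt(-42854 + k(-3)) = sqrt(-42854 + (4 + 6*(-3))) = sqrt(-42854 + (4 - 18)) = sqrt(-42854 - 14) = sqrt(-42868) = 2*I*sqrt(10717)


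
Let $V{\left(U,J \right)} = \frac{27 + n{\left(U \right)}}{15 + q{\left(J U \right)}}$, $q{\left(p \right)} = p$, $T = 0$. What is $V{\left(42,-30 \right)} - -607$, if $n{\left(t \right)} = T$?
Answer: $\frac{251896}{415} \approx 606.98$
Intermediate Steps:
$n{\left(t \right)} = 0$
$V{\left(U,J \right)} = \frac{27}{15 + J U}$ ($V{\left(U,J \right)} = \frac{27 + 0}{15 + J U} = \frac{27}{15 + J U}$)
$V{\left(42,-30 \right)} - -607 = \frac{27}{15 - 1260} - -607 = \frac{27}{15 - 1260} + \left(-1285 + 1892\right) = \frac{27}{-1245} + 607 = 27 \left(- \frac{1}{1245}\right) + 607 = - \frac{9}{415} + 607 = \frac{251896}{415}$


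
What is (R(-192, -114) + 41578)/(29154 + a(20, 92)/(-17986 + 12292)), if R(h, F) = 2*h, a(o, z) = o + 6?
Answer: 9021486/6384725 ≈ 1.4130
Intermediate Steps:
a(o, z) = 6 + o
(R(-192, -114) + 41578)/(29154 + a(20, 92)/(-17986 + 12292)) = (2*(-192) + 41578)/(29154 + (6 + 20)/(-17986 + 12292)) = (-384 + 41578)/(29154 + 26/(-5694)) = 41194/(29154 + 26*(-1/5694)) = 41194/(29154 - 1/219) = 41194/(6384725/219) = 41194*(219/6384725) = 9021486/6384725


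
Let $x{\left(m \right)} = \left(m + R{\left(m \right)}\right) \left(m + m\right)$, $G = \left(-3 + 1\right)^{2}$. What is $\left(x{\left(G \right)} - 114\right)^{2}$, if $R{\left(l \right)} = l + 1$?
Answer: $1764$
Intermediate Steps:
$R{\left(l \right)} = 1 + l$
$G = 4$ ($G = \left(-2\right)^{2} = 4$)
$x{\left(m \right)} = 2 m \left(1 + 2 m\right)$ ($x{\left(m \right)} = \left(m + \left(1 + m\right)\right) \left(m + m\right) = \left(1 + 2 m\right) 2 m = 2 m \left(1 + 2 m\right)$)
$\left(x{\left(G \right)} - 114\right)^{2} = \left(2 \cdot 4 \left(1 + 2 \cdot 4\right) - 114\right)^{2} = \left(2 \cdot 4 \left(1 + 8\right) - 114\right)^{2} = \left(2 \cdot 4 \cdot 9 - 114\right)^{2} = \left(72 - 114\right)^{2} = \left(-42\right)^{2} = 1764$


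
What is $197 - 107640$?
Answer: $-107443$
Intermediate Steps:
$197 - 107640 = -107443$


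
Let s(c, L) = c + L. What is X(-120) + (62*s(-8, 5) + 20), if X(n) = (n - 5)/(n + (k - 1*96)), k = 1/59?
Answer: -2107963/12743 ≈ -165.42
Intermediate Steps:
k = 1/59 ≈ 0.016949
s(c, L) = L + c
X(n) = (-5 + n)/(-5663/59 + n) (X(n) = (n - 5)/(n + (1/59 - 1*96)) = (-5 + n)/(n + (1/59 - 96)) = (-5 + n)/(n - 5663/59) = (-5 + n)/(-5663/59 + n))
X(-120) + (62*s(-8, 5) + 20) = 59*(-5 - 120)/(-5663 + 59*(-120)) + (62*(5 - 8) + 20) = 59*(-125)/(-5663 - 7080) + (62*(-3) + 20) = 59*(-125)/(-12743) + (-186 + 20) = 59*(-1/12743)*(-125) - 166 = 7375/12743 - 166 = -2107963/12743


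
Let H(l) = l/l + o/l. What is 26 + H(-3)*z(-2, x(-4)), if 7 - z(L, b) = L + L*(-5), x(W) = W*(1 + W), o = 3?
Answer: 26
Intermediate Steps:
z(L, b) = 7 + 4*L (z(L, b) = 7 - (L + L*(-5)) = 7 - (L - 5*L) = 7 - (-4)*L = 7 + 4*L)
H(l) = 1 + 3/l (H(l) = l/l + 3/l = 1 + 3/l)
26 + H(-3)*z(-2, x(-4)) = 26 + ((3 - 3)/(-3))*(7 + 4*(-2)) = 26 + (-⅓*0)*(7 - 8) = 26 + 0*(-1) = 26 + 0 = 26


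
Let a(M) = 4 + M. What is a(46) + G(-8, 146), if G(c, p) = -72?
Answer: -22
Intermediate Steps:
a(46) + G(-8, 146) = (4 + 46) - 72 = 50 - 72 = -22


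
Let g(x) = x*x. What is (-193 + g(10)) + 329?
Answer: 236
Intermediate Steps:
g(x) = x**2
(-193 + g(10)) + 329 = (-193 + 10**2) + 329 = (-193 + 100) + 329 = -93 + 329 = 236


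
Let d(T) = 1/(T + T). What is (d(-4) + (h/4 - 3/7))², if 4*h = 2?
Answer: 9/49 ≈ 0.18367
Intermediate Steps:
h = ½ (h = (¼)*2 = ½ ≈ 0.50000)
d(T) = 1/(2*T)
(d(-4) + (h/4 - 3/7))² = ((½)/(-4) + ((½)/4 - 3/7))² = ((½)*(-¼) + ((½)*(¼) - 3*⅐))² = (-⅛ + (⅛ - 3/7))² = (-⅛ - 17/56)² = (-3/7)² = 9/49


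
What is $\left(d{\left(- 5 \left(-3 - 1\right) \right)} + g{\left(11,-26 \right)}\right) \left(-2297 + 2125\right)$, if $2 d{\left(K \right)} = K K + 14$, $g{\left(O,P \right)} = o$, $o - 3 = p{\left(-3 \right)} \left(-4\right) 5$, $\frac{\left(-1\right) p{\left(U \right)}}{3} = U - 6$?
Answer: $56760$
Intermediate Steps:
$p{\left(U \right)} = 18 - 3 U$ ($p{\left(U \right)} = - 3 \left(U - 6\right) = - 3 \left(-6 + U\right) = 18 - 3 U$)
$o = -537$ ($o = 3 + \left(18 - -9\right) \left(-4\right) 5 = 3 + \left(18 + 9\right) \left(-4\right) 5 = 3 + 27 \left(-4\right) 5 = 3 - 540 = -537$)
$g{\left(O,P \right)} = -537$
$d{\left(K \right)} = 7 + \frac{K^{2}}{2}$ ($d{\left(K \right)} = \frac{K K + 14}{2} = \frac{K^{2} + 14}{2} = \frac{14 + K^{2}}{2} = 7 + \frac{K^{2}}{2}$)
$\left(d{\left(- 5 \left(-3 - 1\right) \right)} + g{\left(11,-26 \right)}\right) \left(-2297 + 2125\right) = \left(\left(7 + \frac{\left(- 5 \left(-3 - 1\right)\right)^{2}}{2}\right) - 537\right) \left(-2297 + 2125\right) = \left(\left(7 + \frac{\left(\left(-5\right) \left(-4\right)\right)^{2}}{2}\right) - 537\right) \left(-172\right) = \left(\left(7 + \frac{20^{2}}{2}\right) - 537\right) \left(-172\right) = \left(\left(7 + \frac{1}{2} \cdot 400\right) - 537\right) \left(-172\right) = \left(\left(7 + 200\right) - 537\right) \left(-172\right) = \left(207 - 537\right) \left(-172\right) = \left(-330\right) \left(-172\right) = 56760$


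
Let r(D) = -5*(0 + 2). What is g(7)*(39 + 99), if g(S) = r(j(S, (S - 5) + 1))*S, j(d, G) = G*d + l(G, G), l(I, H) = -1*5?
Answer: -9660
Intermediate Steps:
l(I, H) = -5
j(d, G) = -5 + G*d (j(d, G) = G*d - 5 = -5 + G*d)
r(D) = -10 (r(D) = -5*2 = -10)
g(S) = -10*S
g(7)*(39 + 99) = (-10*7)*(39 + 99) = -70*138 = -9660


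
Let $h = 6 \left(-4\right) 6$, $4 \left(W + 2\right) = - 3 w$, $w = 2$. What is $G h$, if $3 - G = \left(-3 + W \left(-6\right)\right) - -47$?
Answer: $8928$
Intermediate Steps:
$W = - \frac{7}{2}$ ($W = -2 + \frac{\left(-3\right) 2}{4} = -2 + \frac{1}{4} \left(-6\right) = -2 - \frac{3}{2} = - \frac{7}{2} \approx -3.5$)
$G = -62$ ($G = 3 - \left(\left(-3 - -21\right) - -47\right) = 3 - \left(\left(-3 + 21\right) + 47\right) = 3 - \left(18 + 47\right) = 3 - 65 = -62$)
$h = -144$ ($h = \left(-24\right) 6 = -144$)
$G h = \left(-62\right) \left(-144\right) = 8928$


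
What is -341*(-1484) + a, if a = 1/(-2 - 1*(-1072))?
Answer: 541467081/1070 ≈ 5.0604e+5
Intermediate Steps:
a = 1/1070 (a = 1/(-2 + 1072) = 1/1070 ≈ 0.00093458)
-341*(-1484) + a = -341*(-1484) + 1/1070 = 506044 + 1/1070 = 541467081/1070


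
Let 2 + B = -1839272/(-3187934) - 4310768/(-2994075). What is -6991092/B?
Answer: -2383191726713275950/5697685879 ≈ -4.1827e+8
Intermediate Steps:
B = 11395371758/681779535075 (B = -2 + (-1839272/(-3187934) - 4310768/(-2994075)) = -2 + (-1839272*(-1/3187934) - 4310768*(-1/2994075)) = -2 + (919636/1593967 + 615824/427725) = -2 + 1374954441908/681779535075 = 11395371758/681779535075 ≈ 0.016714)
-6991092/B = -6991092/11395371758/681779535075 = -6991092*681779535075/11395371758 = -2383191726713275950/5697685879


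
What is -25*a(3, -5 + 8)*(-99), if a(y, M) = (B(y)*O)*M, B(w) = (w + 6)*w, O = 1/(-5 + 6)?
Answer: 200475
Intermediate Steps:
O = 1 (O = 1/1 = 1)
B(w) = w*(6 + w) (B(w) = (6 + w)*w = w*(6 + w))
a(y, M) = M*y*(6 + y) (a(y, M) = ((y*(6 + y))*1)*M = (y*(6 + y))*M = M*y*(6 + y))
-25*a(3, -5 + 8)*(-99) = -25*(-5 + 8)*3*(6 + 3)*(-99) = -75*3*9*(-99) = -25*81*(-99) = -2025*(-99) = 200475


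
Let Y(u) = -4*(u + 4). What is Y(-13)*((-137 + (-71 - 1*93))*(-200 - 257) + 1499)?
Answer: 5006016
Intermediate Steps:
Y(u) = -16 - 4*u (Y(u) = -4*(4 + u) = -16 - 4*u)
Y(-13)*((-137 + (-71 - 1*93))*(-200 - 257) + 1499) = (-16 - 4*(-13))*((-137 + (-71 - 1*93))*(-200 - 257) + 1499) = (-16 + 52)*((-137 + (-71 - 93))*(-457) + 1499) = 36*((-137 - 164)*(-457) + 1499) = 36*(-301*(-457) + 1499) = 36*(137557 + 1499) = 36*139056 = 5006016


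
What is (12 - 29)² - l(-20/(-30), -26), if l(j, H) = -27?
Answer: 316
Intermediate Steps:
(12 - 29)² - l(-20/(-30), -26) = (12 - 29)² - 1*(-27) = (-17)² + 27 = 289 + 27 = 316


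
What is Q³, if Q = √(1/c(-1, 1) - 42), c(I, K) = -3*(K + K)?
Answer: -253*I*√1518/36 ≈ -273.81*I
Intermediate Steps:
c(I, K) = -6*K
Q = I*√1518/6 (Q = √(1/(-6*1) - 42) = √(1/(-6) - 42) = √(-⅙ - 42) = √(-253/6) = I*√1518/6 ≈ 6.4936*I)
Q³ = (I*√1518/6)³ = -253*I*√1518/36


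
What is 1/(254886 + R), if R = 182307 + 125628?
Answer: 1/562821 ≈ 1.7768e-6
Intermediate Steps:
R = 307935
1/(254886 + R) = 1/(254886 + 307935) = 1/562821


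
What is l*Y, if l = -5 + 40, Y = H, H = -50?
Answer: -1750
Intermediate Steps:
Y = -50
l = 35
l*Y = 35*(-50) = -1750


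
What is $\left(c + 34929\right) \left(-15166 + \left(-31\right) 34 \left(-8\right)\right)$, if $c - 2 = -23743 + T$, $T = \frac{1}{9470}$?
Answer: $- \frac{356734865487}{4735} \approx -7.534 \cdot 10^{7}$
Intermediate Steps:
$T = \frac{1}{9470} \approx 0.0001056$
$c = - \frac{224827269}{9470}$ ($c = 2 + \left(-23743 + \frac{1}{9470}\right) = 2 - \frac{224846209}{9470} = - \frac{224827269}{9470} \approx -23741.0$)
$\left(c + 34929\right) \left(-15166 + \left(-31\right) 34 \left(-8\right)\right) = \left(- \frac{224827269}{9470} + 34929\right) \left(-15166 + \left(-31\right) 34 \left(-8\right)\right) = \frac{105950361 \left(-15166 - -8432\right)}{9470} = \frac{105950361 \left(-15166 + 8432\right)}{9470} = \frac{105950361}{9470} \left(-6734\right) = - \frac{356734865487}{4735}$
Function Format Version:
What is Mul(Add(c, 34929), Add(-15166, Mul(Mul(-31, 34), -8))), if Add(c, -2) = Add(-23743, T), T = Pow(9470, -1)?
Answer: Rational(-356734865487, 4735) ≈ -7.5340e+7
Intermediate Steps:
T = Rational(1, 9470) ≈ 0.00010560
c = Rational(-224827269, 9470) (c = Add(2, Add(-23743, Rational(1, 9470))) = Add(2, Rational(-224846209, 9470)) = Rational(-224827269, 9470) ≈ -23741.)
Mul(Add(c, 34929), Add(-15166, Mul(Mul(-31, 34), -8))) = Mul(Add(Rational(-224827269, 9470), 34929), Add(-15166, Mul(Mul(-31, 34), -8))) = Mul(Rational(105950361, 9470), Add(-15166, Mul(-1054, -8))) = Mul(Rational(105950361, 9470), Add(-15166, 8432)) = Mul(Rational(105950361, 9470), -6734) = Rational(-356734865487, 4735)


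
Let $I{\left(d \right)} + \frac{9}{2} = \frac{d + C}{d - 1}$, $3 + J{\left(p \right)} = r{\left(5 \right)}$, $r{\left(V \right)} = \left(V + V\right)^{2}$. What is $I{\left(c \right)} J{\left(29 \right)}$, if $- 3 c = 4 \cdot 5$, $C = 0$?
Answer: $- \frac{16199}{46} \approx -352.15$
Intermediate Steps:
$r{\left(V \right)} = 4 V^{2}$ ($r{\left(V \right)} = \left(2 V\right)^{2} = 4 V^{2}$)
$J{\left(p \right)} = 97$ ($J{\left(p \right)} = -3 + 4 \cdot 5^{2} = -3 + 4 \cdot 25 = -3 + 100 = 97$)
$c = - \frac{20}{3}$ ($c = - \frac{4 \cdot 5}{3} = \left(- \frac{1}{3}\right) 20 = - \frac{20}{3} \approx -6.6667$)
$I{\left(d \right)} = - \frac{9}{2} + \frac{d}{-1 + d}$ ($I{\left(d \right)} = - \frac{9}{2} + \frac{d + 0}{d - 1} = - \frac{9}{2} + \frac{d}{-1 + d}$)
$I{\left(c \right)} J{\left(29 \right)} = \frac{9 - - \frac{140}{3}}{2 \left(-1 - \frac{20}{3}\right)} 97 = \frac{9 + \frac{140}{3}}{2 \left(- \frac{23}{3}\right)} 97 = \frac{1}{2} \left(- \frac{3}{23}\right) \frac{167}{3} \cdot 97 = \left(- \frac{167}{46}\right) 97 = - \frac{16199}{46}$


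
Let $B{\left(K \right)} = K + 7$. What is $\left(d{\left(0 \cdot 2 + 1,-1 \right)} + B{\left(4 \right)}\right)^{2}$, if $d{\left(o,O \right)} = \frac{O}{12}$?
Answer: $\frac{17161}{144} \approx 119.17$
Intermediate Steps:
$B{\left(K \right)} = 7 + K$
$d{\left(o,O \right)} = \frac{O}{12}$ ($d{\left(o,O \right)} = O \frac{1}{12} = \frac{O}{12}$)
$\left(d{\left(0 \cdot 2 + 1,-1 \right)} + B{\left(4 \right)}\right)^{2} = \left(\frac{1}{12} \left(-1\right) + \left(7 + 4\right)\right)^{2} = \left(- \frac{1}{12} + 11\right)^{2} = \left(\frac{131}{12}\right)^{2} = \frac{17161}{144}$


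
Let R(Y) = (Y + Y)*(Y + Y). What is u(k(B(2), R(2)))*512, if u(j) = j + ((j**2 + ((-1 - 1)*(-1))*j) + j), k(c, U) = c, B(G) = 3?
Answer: 10752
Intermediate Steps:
R(Y) = 4*Y**2 (R(Y) = (2*Y)*(2*Y) = 4*Y**2)
u(j) = j**2 + 4*j (u(j) = j + ((j**2 + (-2*(-1))*j) + j) = j + ((j**2 + 2*j) + j) = j + (j**2 + 3*j) = j**2 + 4*j)
u(k(B(2), R(2)))*512 = (3*(4 + 3))*512 = (3*7)*512 = 21*512 = 10752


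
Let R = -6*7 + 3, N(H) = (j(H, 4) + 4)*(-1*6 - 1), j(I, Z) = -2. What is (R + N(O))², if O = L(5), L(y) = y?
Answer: 2809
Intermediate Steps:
O = 5
N(H) = -14 (N(H) = (-2 + 4)*(-1*6 - 1) = 2*(-6 - 1) = 2*(-7) = -14)
R = -39 (R = -42 + 3 = -39)
(R + N(O))² = (-39 - 14)² = (-53)² = 2809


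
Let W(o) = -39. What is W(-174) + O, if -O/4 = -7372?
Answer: 29449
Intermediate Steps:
O = 29488 (O = -4*(-7372) = 29488)
W(-174) + O = -39 + 29488 = 29449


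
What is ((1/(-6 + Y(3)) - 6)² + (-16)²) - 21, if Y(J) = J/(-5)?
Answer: 297124/1089 ≈ 272.84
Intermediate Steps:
Y(J) = -J/5 (Y(J) = J*(-⅕) = -J/5)
((1/(-6 + Y(3)) - 6)² + (-16)²) - 21 = ((1/(-6 - ⅕*3) - 6)² + (-16)²) - 21 = ((1/(-6 - ⅗) - 6)² + 256) - 21 = ((1/(-33/5) - 6)² + 256) - 21 = ((-5/33 - 6)² + 256) - 21 = ((-203/33)² + 256) - 21 = (41209/1089 + 256) - 21 = 319993/1089 - 21 = 297124/1089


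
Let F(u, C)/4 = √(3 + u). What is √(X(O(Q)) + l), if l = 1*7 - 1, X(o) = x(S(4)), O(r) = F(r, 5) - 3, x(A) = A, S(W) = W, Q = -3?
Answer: √10 ≈ 3.1623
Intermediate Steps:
F(u, C) = 4*√(3 + u)
O(r) = -3 + 4*√(3 + r) (O(r) = 4*√(3 + r) - 3 = -3 + 4*√(3 + r))
X(o) = 4
l = 6 (l = 7 - 1 = 6)
√(X(O(Q)) + l) = √(4 + 6) = √10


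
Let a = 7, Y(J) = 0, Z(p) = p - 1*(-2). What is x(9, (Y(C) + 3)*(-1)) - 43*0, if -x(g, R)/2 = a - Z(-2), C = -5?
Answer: -14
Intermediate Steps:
Z(p) = 2 + p (Z(p) = p + 2 = 2 + p)
x(g, R) = -14 (x(g, R) = -2*(7 - (2 - 2)) = -2*(7 - 1*0) = -2*(7 + 0) = -2*7 = -14)
x(9, (Y(C) + 3)*(-1)) - 43*0 = -14 - 43*0 = -14 + 0 = -14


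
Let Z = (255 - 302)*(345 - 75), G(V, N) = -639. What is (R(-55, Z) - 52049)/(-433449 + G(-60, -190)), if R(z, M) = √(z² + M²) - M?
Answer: 39359/434088 - 5*√6441565/434088 ≈ 0.061437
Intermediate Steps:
Z = -12690 (Z = -47*270 = -12690)
R(z, M) = √(M² + z²) - M
(R(-55, Z) - 52049)/(-433449 + G(-60, -190)) = ((√((-12690)² + (-55)²) - 1*(-12690)) - 52049)/(-433449 - 639) = ((√(161036100 + 3025) + 12690) - 52049)/(-434088) = ((√161039125 + 12690) - 52049)*(-1/434088) = ((5*√6441565 + 12690) - 52049)*(-1/434088) = ((12690 + 5*√6441565) - 52049)*(-1/434088) = (-39359 + 5*√6441565)*(-1/434088) = 39359/434088 - 5*√6441565/434088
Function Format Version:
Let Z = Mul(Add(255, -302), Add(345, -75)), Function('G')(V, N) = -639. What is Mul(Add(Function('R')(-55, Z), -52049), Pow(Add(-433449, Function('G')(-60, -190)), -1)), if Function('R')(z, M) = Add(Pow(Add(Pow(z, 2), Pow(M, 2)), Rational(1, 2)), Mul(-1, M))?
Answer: Add(Rational(39359, 434088), Mul(Rational(-5, 434088), Pow(6441565, Rational(1, 2)))) ≈ 0.061437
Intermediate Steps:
Z = -12690 (Z = Mul(-47, 270) = -12690)
Function('R')(z, M) = Add(Pow(Add(Pow(M, 2), Pow(z, 2)), Rational(1, 2)), Mul(-1, M))
Mul(Add(Function('R')(-55, Z), -52049), Pow(Add(-433449, Function('G')(-60, -190)), -1)) = Mul(Add(Add(Pow(Add(Pow(-12690, 2), Pow(-55, 2)), Rational(1, 2)), Mul(-1, -12690)), -52049), Pow(Add(-433449, -639), -1)) = Mul(Add(Add(Pow(Add(161036100, 3025), Rational(1, 2)), 12690), -52049), Pow(-434088, -1)) = Mul(Add(Add(Pow(161039125, Rational(1, 2)), 12690), -52049), Rational(-1, 434088)) = Mul(Add(Add(Mul(5, Pow(6441565, Rational(1, 2))), 12690), -52049), Rational(-1, 434088)) = Mul(Add(Add(12690, Mul(5, Pow(6441565, Rational(1, 2)))), -52049), Rational(-1, 434088)) = Mul(Add(-39359, Mul(5, Pow(6441565, Rational(1, 2)))), Rational(-1, 434088)) = Add(Rational(39359, 434088), Mul(Rational(-5, 434088), Pow(6441565, Rational(1, 2))))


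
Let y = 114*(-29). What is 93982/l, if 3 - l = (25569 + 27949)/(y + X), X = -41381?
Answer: 599967662/26797 ≈ 22389.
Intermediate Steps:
y = -3306
l = 187579/44687 (l = 3 - (25569 + 27949)/(-3306 - 41381) = 3 - 53518/(-44687) = 3 - 53518*(-1)/44687 = 3 - 1*(-53518/44687) = 3 + 53518/44687 = 187579/44687 ≈ 4.1976)
93982/l = 93982/(187579/44687) = 93982*(44687/187579) = 599967662/26797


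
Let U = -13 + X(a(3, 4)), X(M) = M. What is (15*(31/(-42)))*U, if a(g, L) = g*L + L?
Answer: -465/14 ≈ -33.214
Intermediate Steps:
a(g, L) = L + L*g (a(g, L) = L*g + L = L + L*g)
U = 3 (U = -13 + 4*(1 + 3) = -13 + 4*4 = -13 + 16 = 3)
(15*(31/(-42)))*U = (15*(31/(-42)))*3 = (15*(31*(-1/42)))*3 = (15*(-31/42))*3 = -155/14*3 = -465/14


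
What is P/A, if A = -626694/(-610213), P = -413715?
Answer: -84151423765/208898 ≈ -4.0284e+5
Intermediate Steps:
A = 626694/610213 (A = -626694*(-1/610213) = 626694/610213 ≈ 1.0270)
P/A = -413715/626694/610213 = -413715*610213/626694 = -84151423765/208898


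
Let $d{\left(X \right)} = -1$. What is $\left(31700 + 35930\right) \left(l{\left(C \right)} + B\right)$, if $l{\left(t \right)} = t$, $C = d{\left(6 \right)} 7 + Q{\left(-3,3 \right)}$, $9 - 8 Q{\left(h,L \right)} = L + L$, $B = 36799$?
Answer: $\frac{9953073285}{4} \approx 2.4883 \cdot 10^{9}$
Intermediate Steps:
$Q{\left(h,L \right)} = \frac{9}{8} - \frac{L}{4}$ ($Q{\left(h,L \right)} = \frac{9}{8} - \frac{L + L}{8} = \frac{9}{8} - \frac{2 L}{8} = \frac{9}{8} - \frac{L}{4}$)
$C = - \frac{53}{8}$ ($C = \left(-1\right) 7 + \left(\frac{9}{8} - \frac{3}{4}\right) = -7 + \left(\frac{9}{8} - \frac{3}{4}\right) = -7 + \frac{3}{8} = - \frac{53}{8} \approx -6.625$)
$\left(31700 + 35930\right) \left(l{\left(C \right)} + B\right) = \left(31700 + 35930\right) \left(- \frac{53}{8} + 36799\right) = 67630 \cdot \frac{294339}{8} = \frac{9953073285}{4}$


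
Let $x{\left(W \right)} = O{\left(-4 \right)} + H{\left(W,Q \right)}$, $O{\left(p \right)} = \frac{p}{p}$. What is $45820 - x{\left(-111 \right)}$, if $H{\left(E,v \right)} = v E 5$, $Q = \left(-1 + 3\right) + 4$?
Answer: $49149$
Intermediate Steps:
$O{\left(p \right)} = 1$
$Q = 6$ ($Q = 2 + 4 = 6$)
$H{\left(E,v \right)} = 5 E v$ ($H{\left(E,v \right)} = E v 5 = 5 E v$)
$x{\left(W \right)} = 1 + 30 W$ ($x{\left(W \right)} = 1 + 5 W 6 = 1 + 30 W$)
$45820 - x{\left(-111 \right)} = 45820 - \left(1 + 30 \left(-111\right)\right) = 45820 - \left(1 - 3330\right) = 45820 - -3329 = 45820 + 3329 = 49149$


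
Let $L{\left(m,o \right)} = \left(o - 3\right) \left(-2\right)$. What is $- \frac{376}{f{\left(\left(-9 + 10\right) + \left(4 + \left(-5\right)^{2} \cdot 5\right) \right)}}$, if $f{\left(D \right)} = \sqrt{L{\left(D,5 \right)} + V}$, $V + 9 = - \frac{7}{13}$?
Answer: $\frac{94 i \sqrt{143}}{11} \approx 102.19 i$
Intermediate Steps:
$L{\left(m,o \right)} = 6 - 2 o$ ($L{\left(m,o \right)} = \left(-3 + o\right) \left(-2\right) = 6 - 2 o$)
$V = - \frac{124}{13}$ ($V = -9 - \frac{7}{13} = - \frac{124}{13} \approx -9.5385$)
$f{\left(D \right)} = \frac{4 i \sqrt{143}}{13}$ ($f{\left(D \right)} = \sqrt{\left(6 - 10\right) - \frac{124}{13}} = \sqrt{-4 - \frac{124}{13}} = \sqrt{- \frac{176}{13}} = \frac{4 i \sqrt{143}}{13}$)
$- \frac{376}{f{\left(\left(-9 + 10\right) + \left(4 + \left(-5\right)^{2} \cdot 5\right) \right)}} = - \frac{376}{\frac{4}{13} i \sqrt{143}} = - 376 \left(- \frac{i \sqrt{143}}{44}\right) = \frac{94 i \sqrt{143}}{11}$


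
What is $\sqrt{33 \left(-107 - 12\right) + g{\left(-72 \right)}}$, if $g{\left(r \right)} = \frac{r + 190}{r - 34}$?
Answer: $\frac{i \sqrt{11034070}}{53} \approx 62.675 i$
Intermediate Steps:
$g{\left(r \right)} = \frac{190 + r}{-34 + r}$
$\sqrt{33 \left(-107 - 12\right) + g{\left(-72 \right)}} = \sqrt{33 \left(-107 - 12\right) + \frac{190 - 72}{-34 - 72}} = \sqrt{33 \left(-119\right) + \frac{1}{-106} \cdot 118} = \sqrt{-3927 - \frac{59}{53}} = \sqrt{- \frac{208190}{53}} = \frac{i \sqrt{11034070}}{53}$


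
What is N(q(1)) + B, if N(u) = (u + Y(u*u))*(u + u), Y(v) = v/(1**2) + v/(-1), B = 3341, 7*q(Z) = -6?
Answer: 163781/49 ≈ 3342.5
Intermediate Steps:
q(Z) = -6/7 (q(Z) = (1/7)*(-6) = -6/7)
Y(v) = 0 (Y(v) = v/1 + v*(-1) = v*1 - v = v - v = 0)
N(u) = 2*u**2 (N(u) = (u + 0)*(u + u) = u*(2*u) = 2*u**2)
N(q(1)) + B = 2*(-6/7)**2 + 3341 = 2*(36/49) + 3341 = 72/49 + 3341 = 163781/49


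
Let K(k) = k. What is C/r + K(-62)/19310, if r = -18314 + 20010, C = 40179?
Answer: 387875669/16374880 ≈ 23.687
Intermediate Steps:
r = 1696
C/r + K(-62)/19310 = 40179/1696 - 62/19310 = 40179*(1/1696) - 62*1/19310 = 40179/1696 - 31/9655 = 387875669/16374880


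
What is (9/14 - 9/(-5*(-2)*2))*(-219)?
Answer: -5913/140 ≈ -42.236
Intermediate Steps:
(9/14 - 9/(-5*(-2)*2))*(-219) = (9*(1/14) - 9/(10*2))*(-219) = (9/14 - 9/20)*(-219) = (27/140)*(-219) = -5913/140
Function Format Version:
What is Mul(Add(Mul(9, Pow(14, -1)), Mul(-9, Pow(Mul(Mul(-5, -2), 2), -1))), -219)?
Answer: Rational(-5913, 140) ≈ -42.236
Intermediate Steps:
Mul(Add(Mul(9, Pow(14, -1)), Mul(-9, Pow(Mul(Mul(-5, -2), 2), -1))), -219) = Mul(Add(Mul(9, Rational(1, 14)), Mul(-9, Pow(Mul(10, 2), -1))), -219) = Mul(Add(Rational(9, 14), Mul(-9, Pow(20, -1))), -219) = Mul(Add(Rational(9, 14), Mul(-9, Rational(1, 20))), -219) = Mul(Add(Rational(9, 14), Rational(-9, 20)), -219) = Mul(Rational(27, 140), -219) = Rational(-5913, 140)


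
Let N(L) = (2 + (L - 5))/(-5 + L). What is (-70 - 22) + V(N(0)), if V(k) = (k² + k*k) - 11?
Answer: -2557/25 ≈ -102.28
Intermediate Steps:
N(L) = (-3 + L)/(-5 + L) (N(L) = (2 + (-5 + L))/(-5 + L) = (-3 + L)/(-5 + L))
V(k) = -11 + 2*k² (V(k) = (k² + k²) - 11 = 2*k² - 11 = -11 + 2*k²)
(-70 - 22) + V(N(0)) = (-70 - 22) + (-11 + 2*((-3 + 0)/(-5 + 0))²) = -92 + (-11 + 2*(-3/(-5))²) = -92 + (-11 + 2*(-⅕*(-3))²) = -92 + (-11 + 2*(⅗)²) = -92 + (-11 + 2*(9/25)) = -92 + (-11 + 18/25) = -92 - 257/25 = -2557/25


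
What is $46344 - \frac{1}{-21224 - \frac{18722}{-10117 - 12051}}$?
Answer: $\frac{10901844625604}{235237455} \approx 46344.0$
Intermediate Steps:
$46344 - \frac{1}{-21224 - \frac{18722}{-10117 - 12051}} = 46344 - \frac{1}{-21224 - \frac{18722}{-22168}} = 46344 - \frac{1}{-21224 - - \frac{9361}{11084}} = 46344 - \frac{1}{-21224 + \frac{9361}{11084}} = 46344 - \frac{1}{- \frac{235237455}{11084}} = 46344 - - \frac{11084}{235237455} = 46344 + \frac{11084}{235237455} = \frac{10901844625604}{235237455}$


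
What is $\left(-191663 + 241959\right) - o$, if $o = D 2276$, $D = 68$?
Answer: $-104472$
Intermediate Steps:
$o = 154768$ ($o = 68 \cdot 2276 = 154768$)
$\left(-191663 + 241959\right) - o = \left(-191663 + 241959\right) - 154768 = 50296 - 154768 = -104472$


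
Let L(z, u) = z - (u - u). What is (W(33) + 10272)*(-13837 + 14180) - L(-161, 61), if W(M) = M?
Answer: 3534776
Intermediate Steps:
L(z, u) = z (L(z, u) = z - 1*0 = z + 0 = z)
(W(33) + 10272)*(-13837 + 14180) - L(-161, 61) = (33 + 10272)*(-13837 + 14180) - 1*(-161) = 10305*343 + 161 = 3534615 + 161 = 3534776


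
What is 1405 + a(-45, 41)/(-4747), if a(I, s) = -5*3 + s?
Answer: 6669509/4747 ≈ 1405.0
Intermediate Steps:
a(I, s) = -15 + s
1405 + a(-45, 41)/(-4747) = 1405 + (-15 + 41)/(-4747) = 1405 + 26*(-1/4747) = 1405 - 26/4747 = 6669509/4747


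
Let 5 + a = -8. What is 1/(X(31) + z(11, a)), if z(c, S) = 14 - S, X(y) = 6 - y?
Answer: 1/2 ≈ 0.50000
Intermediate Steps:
a = -13 (a = -5 - 8 = -13)
1/(X(31) + z(11, a)) = 1/((6 - 1*31) + (14 - 1*(-13))) = 1/((6 - 31) + (14 + 13)) = 1/(-25 + 27) = 1/2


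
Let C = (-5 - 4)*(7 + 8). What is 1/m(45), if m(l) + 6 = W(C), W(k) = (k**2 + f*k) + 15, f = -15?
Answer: 1/20259 ≈ 4.9361e-5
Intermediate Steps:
C = -135 (C = -9*15 = -135)
W(k) = 15 + k**2 - 15*k (W(k) = (k**2 - 15*k) + 15 = 15 + k**2 - 15*k)
m(l) = 20259 (m(l) = -6 + (15 + (-135)**2 - 15*(-135)) = -6 + (15 + 18225 + 2025) = -6 + 20265 = 20259)
1/m(45) = 1/20259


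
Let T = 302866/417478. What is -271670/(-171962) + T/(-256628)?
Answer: 1039490459893721/657979086106036 ≈ 1.5798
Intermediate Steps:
T = 151433/208739 (T = 302866*(1/417478) = 151433/208739 ≈ 0.72547)
-271670/(-171962) + T/(-256628) = -271670/(-171962) + (151433/208739)/(-256628) = -271670*(-1/171962) + (151433/208739)*(-1/256628) = 19405/12283 - 151433/53568272092 = 1039490459893721/657979086106036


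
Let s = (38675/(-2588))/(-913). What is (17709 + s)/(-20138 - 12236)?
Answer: -41843643071/76494711656 ≈ -0.54701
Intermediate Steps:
s = 38675/2362844 (s = (38675*(-1/2588))*(-1/913) = -38675/2588*(-1/913) = 38675/2362844 ≈ 0.016368)
(17709 + s)/(-20138 - 12236) = (17709 + 38675/2362844)/(-20138 - 12236) = (41843643071/2362844)/(-32374) = (41843643071/2362844)*(-1/32374) = -41843643071/76494711656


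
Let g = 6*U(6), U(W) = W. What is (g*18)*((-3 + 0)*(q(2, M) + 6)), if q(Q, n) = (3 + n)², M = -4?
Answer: -13608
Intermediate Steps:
g = 36 (g = 6*6 = 36)
(g*18)*((-3 + 0)*(q(2, M) + 6)) = (36*18)*((-3 + 0)*((3 - 4)² + 6)) = 648*(-3*((-1)² + 6)) = 648*(-3*(1 + 6)) = 648*(-3*7) = 648*(-21) = -13608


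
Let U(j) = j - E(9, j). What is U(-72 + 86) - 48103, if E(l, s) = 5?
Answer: -48094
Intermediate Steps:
U(j) = -5 + j (U(j) = j - 1*5 = j - 5 = -5 + j)
U(-72 + 86) - 48103 = (-5 + (-72 + 86)) - 48103 = (-5 + 14) - 48103 = 9 - 48103 = -48094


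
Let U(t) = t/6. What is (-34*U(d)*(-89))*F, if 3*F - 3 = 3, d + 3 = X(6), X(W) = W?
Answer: 3026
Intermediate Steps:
d = 3 (d = -3 + 6 = 3)
U(t) = t/6 (U(t) = t*(⅙) = t/6)
F = 2 (F = 1 + (⅓)*3 = 1 + 1 = 2)
(-34*U(d)*(-89))*F = (-17*3/3*(-89))*2 = (-34*½*(-89))*2 = -17*(-89)*2 = 1513*2 = 3026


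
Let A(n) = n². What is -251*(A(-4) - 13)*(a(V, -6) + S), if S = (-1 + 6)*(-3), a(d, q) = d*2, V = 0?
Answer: 11295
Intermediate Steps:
a(d, q) = 2*d
S = -15 (S = 5*(-3) = -15)
-251*(A(-4) - 13)*(a(V, -6) + S) = -251*((-4)² - 13)*(2*0 - 15) = -251*(16 - 13)*(0 - 15) = -251*3*(-15) = -251*(-45) = -1*(-11295) = 11295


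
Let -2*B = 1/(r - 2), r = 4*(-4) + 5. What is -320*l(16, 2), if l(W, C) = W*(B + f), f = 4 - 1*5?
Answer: 64000/13 ≈ 4923.1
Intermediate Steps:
r = -11 (r = -16 + 5 = -11)
f = -1 (f = 4 - 5 = -1)
B = 1/26 (B = -1/(2*(-11 - 2)) = -1/2/(-13) = -1/2*(-1/13) = 1/26 ≈ 0.038462)
l(W, C) = -25*W/26 (l(W, C) = W*(1/26 - 1) = W*(-25/26) = -25*W/26)
-320*l(16, 2) = -(-4000)*16/13 = -320*(-200/13) = 64000/13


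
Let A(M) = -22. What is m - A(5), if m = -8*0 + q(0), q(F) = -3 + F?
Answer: 19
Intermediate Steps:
m = -3 (m = -8*0 + (-3 + 0) = 0 - 3 = -3)
m - A(5) = -3 - 1*(-22) = -3 + 22 = 19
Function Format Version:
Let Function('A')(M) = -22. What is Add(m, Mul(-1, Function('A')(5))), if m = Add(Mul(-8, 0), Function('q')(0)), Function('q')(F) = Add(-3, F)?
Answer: 19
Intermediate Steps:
m = -3 (m = Add(Mul(-8, 0), Add(-3, 0)) = Add(0, -3) = -3)
Add(m, Mul(-1, Function('A')(5))) = Add(-3, Mul(-1, -22)) = Add(-3, 22) = 19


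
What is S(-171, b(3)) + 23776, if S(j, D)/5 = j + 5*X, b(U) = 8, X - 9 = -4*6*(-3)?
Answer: 24946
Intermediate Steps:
X = 81 (X = 9 - 4*6*(-3) = 9 - 24*(-3) = 9 + 72 = 81)
S(j, D) = 2025 + 5*j (S(j, D) = 5*(j + 5*81) = 5*(j + 405) = 5*(405 + j) = 2025 + 5*j)
S(-171, b(3)) + 23776 = (2025 + 5*(-171)) + 23776 = (2025 - 855) + 23776 = 1170 + 23776 = 24946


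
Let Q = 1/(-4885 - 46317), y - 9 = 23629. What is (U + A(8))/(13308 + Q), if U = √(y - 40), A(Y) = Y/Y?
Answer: 51202/681396215 + 153606*√2622/681396215 ≈ 0.011618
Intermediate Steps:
A(Y) = 1
y = 23638 (y = 9 + 23629 = 23638)
Q = -1/51202 (Q = 1/(-51202) = -1/51202 ≈ -1.9530e-5)
U = 3*√2622 (U = √(23638 - 40) = √23598 = 3*√2622 ≈ 153.62)
(U + A(8))/(13308 + Q) = (3*√2622 + 1)/(13308 - 1/51202) = (1 + 3*√2622)/(681396215/51202) = (1 + 3*√2622)*(51202/681396215) = 51202/681396215 + 153606*√2622/681396215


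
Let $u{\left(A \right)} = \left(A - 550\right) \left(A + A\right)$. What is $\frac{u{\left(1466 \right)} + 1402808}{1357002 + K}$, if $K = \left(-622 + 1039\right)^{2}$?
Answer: $\frac{454280}{170099} \approx 2.6707$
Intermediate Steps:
$u{\left(A \right)} = 2 A \left(-550 + A\right)$ ($u{\left(A \right)} = \left(-550 + A\right) 2 A = 2 A \left(-550 + A\right)$)
$K = 173889$ ($K = 417^{2} = 173889$)
$\frac{u{\left(1466 \right)} + 1402808}{1357002 + K} = \frac{2 \cdot 1466 \left(-550 + 1466\right) + 1402808}{1357002 + 173889} = \frac{2 \cdot 1466 \cdot 916 + 1402808}{1530891} = \left(2685712 + 1402808\right) \frac{1}{1530891} = 4088520 \cdot \frac{1}{1530891} = \frac{454280}{170099}$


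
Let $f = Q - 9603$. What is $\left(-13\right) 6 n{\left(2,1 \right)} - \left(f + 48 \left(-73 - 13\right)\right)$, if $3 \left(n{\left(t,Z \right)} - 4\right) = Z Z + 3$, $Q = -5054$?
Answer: $18369$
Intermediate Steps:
$n{\left(t,Z \right)} = 5 + \frac{Z^{2}}{3}$ ($n{\left(t,Z \right)} = 4 + \frac{Z Z + 3}{3} = 4 + \frac{Z^{2} + 3}{3} = 4 + \frac{3 + Z^{2}}{3} = 4 + \left(1 + \frac{Z^{2}}{3}\right) = 5 + \frac{Z^{2}}{3}$)
$f = -14657$ ($f = -5054 - 9603 = -14657$)
$\left(-13\right) 6 n{\left(2,1 \right)} - \left(f + 48 \left(-73 - 13\right)\right) = \left(-13\right) 6 \left(5 + \frac{1^{2}}{3}\right) - \left(-14657 + 48 \left(-73 - 13\right)\right) = - 78 \left(5 + \frac{1}{3} \cdot 1\right) - \left(-14657 + 48 \left(-86\right)\right) = - 78 \left(5 + \frac{1}{3}\right) - \left(-14657 - 4128\right) = \left(-78\right) \frac{16}{3} - -18785 = -416 + 18785 = 18369$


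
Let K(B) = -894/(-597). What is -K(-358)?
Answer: -298/199 ≈ -1.4975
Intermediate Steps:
K(B) = 298/199 (K(B) = -894*(-1/597) = 298/199)
-K(-358) = -1*298/199 = -298/199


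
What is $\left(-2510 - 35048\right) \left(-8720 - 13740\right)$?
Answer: $843552680$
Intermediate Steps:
$\left(-2510 - 35048\right) \left(-8720 - 13740\right) = \left(-2510 - 35048\right) \left(-22460\right) = \left(-37558\right) \left(-22460\right) = 843552680$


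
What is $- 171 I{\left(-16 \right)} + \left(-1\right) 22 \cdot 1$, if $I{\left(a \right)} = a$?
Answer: $2714$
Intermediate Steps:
$- 171 I{\left(-16 \right)} + \left(-1\right) 22 \cdot 1 = \left(-171\right) \left(-16\right) + \left(-1\right) 22 \cdot 1 = 2736 - 22 = 2714$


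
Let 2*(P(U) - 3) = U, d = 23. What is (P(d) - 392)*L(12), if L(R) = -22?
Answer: 8305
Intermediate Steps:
P(U) = 3 + U/2
(P(d) - 392)*L(12) = ((3 + (1/2)*23) - 392)*(-22) = ((3 + 23/2) - 392)*(-22) = (29/2 - 392)*(-22) = -755/2*(-22) = 8305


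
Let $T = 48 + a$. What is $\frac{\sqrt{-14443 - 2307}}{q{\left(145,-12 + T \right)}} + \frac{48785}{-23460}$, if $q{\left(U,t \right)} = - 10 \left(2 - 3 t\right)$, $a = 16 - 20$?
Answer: $- \frac{9757}{4692} + \frac{i \sqrt{670}}{188} \approx -2.0795 + 0.13768 i$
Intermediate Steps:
$a = -4$ ($a = 16 - 20 = -4$)
$T = 44$ ($T = 48 - 4 = 44$)
$q{\left(U,t \right)} = -20 + 30 t$
$\frac{\sqrt{-14443 - 2307}}{q{\left(145,-12 + T \right)}} + \frac{48785}{-23460} = \frac{\sqrt{-14443 - 2307}}{-20 + 30 \left(-12 + 44\right)} + \frac{48785}{-23460} = \frac{\sqrt{-16750}}{-20 + 30 \cdot 32} + 48785 \left(- \frac{1}{23460}\right) = \frac{5 i \sqrt{670}}{-20 + 960} - \frac{9757}{4692} = \frac{5 i \sqrt{670}}{940} - \frac{9757}{4692} = 5 i \sqrt{670} \cdot \frac{1}{940} - \frac{9757}{4692} = \frac{i \sqrt{670}}{188} - \frac{9757}{4692} = - \frac{9757}{4692} + \frac{i \sqrt{670}}{188}$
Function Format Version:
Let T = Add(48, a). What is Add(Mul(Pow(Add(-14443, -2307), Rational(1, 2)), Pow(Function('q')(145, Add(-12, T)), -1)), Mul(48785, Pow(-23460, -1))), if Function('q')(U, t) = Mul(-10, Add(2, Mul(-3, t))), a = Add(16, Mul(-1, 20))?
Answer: Add(Rational(-9757, 4692), Mul(Rational(1, 188), I, Pow(670, Rational(1, 2)))) ≈ Add(-2.0795, Mul(0.13768, I))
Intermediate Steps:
a = -4 (a = Add(16, -20) = -4)
T = 44 (T = Add(48, -4) = 44)
Function('q')(U, t) = Add(-20, Mul(30, t))
Add(Mul(Pow(Add(-14443, -2307), Rational(1, 2)), Pow(Function('q')(145, Add(-12, T)), -1)), Mul(48785, Pow(-23460, -1))) = Add(Mul(Pow(Add(-14443, -2307), Rational(1, 2)), Pow(Add(-20, Mul(30, Add(-12, 44))), -1)), Mul(48785, Pow(-23460, -1))) = Add(Mul(Pow(-16750, Rational(1, 2)), Pow(Add(-20, Mul(30, 32)), -1)), Mul(48785, Rational(-1, 23460))) = Add(Mul(Mul(5, I, Pow(670, Rational(1, 2))), Pow(Add(-20, 960), -1)), Rational(-9757, 4692)) = Add(Mul(Mul(5, I, Pow(670, Rational(1, 2))), Pow(940, -1)), Rational(-9757, 4692)) = Add(Mul(Mul(5, I, Pow(670, Rational(1, 2))), Rational(1, 940)), Rational(-9757, 4692)) = Add(Mul(Rational(1, 188), I, Pow(670, Rational(1, 2))), Rational(-9757, 4692)) = Add(Rational(-9757, 4692), Mul(Rational(1, 188), I, Pow(670, Rational(1, 2))))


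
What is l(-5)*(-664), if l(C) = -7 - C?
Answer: 1328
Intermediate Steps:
l(-5)*(-664) = (-7 - 1*(-5))*(-664) = (-7 + 5)*(-664) = -2*(-664) = 1328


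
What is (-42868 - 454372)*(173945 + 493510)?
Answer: -331885324200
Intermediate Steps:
(-42868 - 454372)*(173945 + 493510) = -497240*667455 = -331885324200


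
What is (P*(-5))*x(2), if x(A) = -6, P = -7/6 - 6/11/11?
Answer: -4415/121 ≈ -36.488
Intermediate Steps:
P = -883/726 (P = -7*⅙ - 6*1/11*(1/11) = -7/6 - 6/11*1/11 = -7/6 - 6/121 = -883/726 ≈ -1.2163)
(P*(-5))*x(2) = -883/726*(-5)*(-6) = (4415/726)*(-6) = -4415/121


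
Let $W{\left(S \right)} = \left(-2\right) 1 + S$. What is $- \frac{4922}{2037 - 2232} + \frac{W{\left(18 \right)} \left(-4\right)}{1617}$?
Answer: $\frac{2648798}{105105} \approx 25.201$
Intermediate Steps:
$W{\left(S \right)} = -2 + S$
$- \frac{4922}{2037 - 2232} + \frac{W{\left(18 \right)} \left(-4\right)}{1617} = - \frac{4922}{2037 - 2232} + \frac{\left(-2 + 18\right) \left(-4\right)}{1617} = - \frac{4922}{2037 - 2232} + 16 \left(-4\right) \frac{1}{1617} = - \frac{4922}{-195} - \frac{64}{1617} = \left(-4922\right) \left(- \frac{1}{195}\right) - \frac{64}{1617} = \frac{4922}{195} - \frac{64}{1617} = \frac{2648798}{105105}$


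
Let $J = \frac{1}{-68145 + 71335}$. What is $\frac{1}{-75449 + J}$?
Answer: $- \frac{3190}{240682309} \approx -1.3254 \cdot 10^{-5}$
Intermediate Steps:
$J = \frac{1}{3190} \approx 0.00031348$
$\frac{1}{-75449 + J} = \frac{1}{-75449 + \frac{1}{3190}} = \frac{1}{- \frac{240682309}{3190}} = - \frac{3190}{240682309}$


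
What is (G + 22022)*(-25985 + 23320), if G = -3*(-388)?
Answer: -61790690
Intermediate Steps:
G = 1164
(G + 22022)*(-25985 + 23320) = (1164 + 22022)*(-25985 + 23320) = 23186*(-2665) = -61790690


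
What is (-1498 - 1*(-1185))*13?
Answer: -4069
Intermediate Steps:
(-1498 - 1*(-1185))*13 = (-1498 + 1185)*13 = -313*13 = -4069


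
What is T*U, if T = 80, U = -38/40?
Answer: -76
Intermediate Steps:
U = -19/20 (U = -38*1/40 = -19/20 ≈ -0.95000)
T*U = 80*(-19/20) = -76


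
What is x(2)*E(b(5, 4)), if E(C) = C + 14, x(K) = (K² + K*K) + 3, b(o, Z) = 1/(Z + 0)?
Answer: 627/4 ≈ 156.75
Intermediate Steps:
b(o, Z) = 1/Z
x(K) = 3 + 2*K² (x(K) = (K² + K²) + 3 = 2*K² + 3 = 3 + 2*K²)
E(C) = 14 + C
x(2)*E(b(5, 4)) = (3 + 2*2²)*(14 + 1/4) = (3 + 2*4)*(14 + ¼) = (3 + 8)*(57/4) = 11*(57/4) = 627/4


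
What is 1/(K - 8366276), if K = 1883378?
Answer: -1/6482898 ≈ -1.5425e-7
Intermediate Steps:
1/(K - 8366276) = 1/(1883378 - 8366276) = 1/(-6482898) = -1/6482898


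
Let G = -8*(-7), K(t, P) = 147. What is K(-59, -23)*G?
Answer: 8232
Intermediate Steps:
G = 56
K(-59, -23)*G = 147*56 = 8232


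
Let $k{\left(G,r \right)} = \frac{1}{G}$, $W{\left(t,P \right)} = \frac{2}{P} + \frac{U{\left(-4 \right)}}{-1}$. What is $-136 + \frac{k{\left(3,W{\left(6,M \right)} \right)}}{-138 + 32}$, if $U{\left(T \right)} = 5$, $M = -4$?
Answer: $- \frac{43249}{318} \approx -136.0$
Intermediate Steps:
$W{\left(t,P \right)} = -5 + \frac{2}{P}$ ($W{\left(t,P \right)} = \frac{2}{P} + \frac{5}{-1} = \frac{2}{P} + 5 \left(-1\right) = \frac{2}{P} - 5 = -5 + \frac{2}{P}$)
$-136 + \frac{k{\left(3,W{\left(6,M \right)} \right)}}{-138 + 32} = -136 + \frac{1}{3 \left(-138 + 32\right)} = -136 + \frac{1}{3 \left(-106\right)} = -136 + \frac{1}{3} \left(- \frac{1}{106}\right) = -136 - \frac{1}{318} = - \frac{43249}{318}$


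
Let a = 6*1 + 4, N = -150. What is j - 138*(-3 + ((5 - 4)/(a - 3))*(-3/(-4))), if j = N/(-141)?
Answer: 263383/658 ≈ 400.28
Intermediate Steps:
a = 10 (a = 6 + 4 = 10)
j = 50/47 (j = -150/(-141) = -150*(-1/141) = 50/47 ≈ 1.0638)
j - 138*(-3 + ((5 - 4)/(a - 3))*(-3/(-4))) = 50/47 - 138*(-3 + ((5 - 4)/(10 - 3))*(-3/(-4))) = 50/47 - 138*(-3 + (1/7)*(-3*(-1/4))) = 50/47 - 138*(-3 + (1*(1/7))*(3/4)) = 50/47 - 138*(-3 + (1/7)*(3/4)) = 50/47 - 138*(-3 + 3/28) = 50/47 - 138*(-81/28) = 50/47 + 5589/14 = 263383/658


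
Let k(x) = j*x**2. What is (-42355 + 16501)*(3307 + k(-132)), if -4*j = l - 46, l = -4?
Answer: -5716500378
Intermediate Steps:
j = 25/2 (j = -(-4 - 46)/4 = -1/4*(-50) = 25/2 ≈ 12.500)
k(x) = 25*x**2/2
(-42355 + 16501)*(3307 + k(-132)) = (-42355 + 16501)*(3307 + (25/2)*(-132)**2) = -25854*(3307 + (25/2)*17424) = -25854*(3307 + 217800) = -25854*221107 = -5716500378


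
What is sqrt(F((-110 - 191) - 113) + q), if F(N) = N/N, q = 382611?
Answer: 2*sqrt(95653) ≈ 618.56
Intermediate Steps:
F(N) = 1
sqrt(F((-110 - 191) - 113) + q) = sqrt(1 + 382611) = sqrt(382612) = 2*sqrt(95653)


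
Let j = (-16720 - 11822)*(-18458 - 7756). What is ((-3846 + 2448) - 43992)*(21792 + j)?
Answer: -33961786594200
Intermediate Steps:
j = 748199988 (j = -28542*(-26214) = 748199988)
((-3846 + 2448) - 43992)*(21792 + j) = ((-3846 + 2448) - 43992)*(21792 + 748199988) = (-1398 - 43992)*748221780 = -45390*748221780 = -33961786594200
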